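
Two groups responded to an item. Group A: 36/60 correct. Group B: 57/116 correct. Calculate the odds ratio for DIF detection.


Odds_A = 36/24 = 1.5
Odds_B = 57/59 = 0.9661
OR = Odds_A / Odds_B = 1.5 / 0.9661
Exactly, OR = (36 * 59) / (24 * 57) = 2124 / 1368
OR = 1.5526

1.5526


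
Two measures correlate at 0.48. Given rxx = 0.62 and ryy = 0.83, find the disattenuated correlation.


r_corrected = rxy / sqrt(rxx * ryy)
= 0.48 / sqrt(0.62 * 0.83)
= 0.48 / sqrt(0.5146)
= 0.48 / 0.717356
r_corrected = 0.6691

0.6691


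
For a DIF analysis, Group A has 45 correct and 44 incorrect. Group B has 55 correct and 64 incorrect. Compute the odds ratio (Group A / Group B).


Odds_A = 45/44 = 1.0227
Odds_B = 55/64 = 0.8594
OR = Odds_A / Odds_B = 1.0227 / 0.8594
Exactly, OR = (45 * 64) / (44 * 55) = 2880 / 2420
OR = 1.1901

1.1901


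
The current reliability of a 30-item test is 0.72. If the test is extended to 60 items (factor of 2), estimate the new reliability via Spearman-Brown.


r_new = (n * rxx) / (1 + (n-1) * rxx)
r_new = (2 * 0.72) / (1 + 1 * 0.72)
r_new = 1.44 / 1.72
r_new = 0.8372

0.8372


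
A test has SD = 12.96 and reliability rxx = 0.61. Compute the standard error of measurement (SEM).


SEM = SD * sqrt(1 - rxx)
SEM = 12.96 * sqrt(1 - 0.61)
SEM = 12.96 * sqrt(0.39) = 12.96 * 0.6245
SEM = 8.0935

8.0935


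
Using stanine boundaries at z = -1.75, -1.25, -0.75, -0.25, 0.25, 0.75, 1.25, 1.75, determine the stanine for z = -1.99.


Stanine boundaries: [-1.75, -1.25, -0.75, -0.25, 0.25, 0.75, 1.25, 1.75]
z = -1.99
Check each boundary:
  z < -1.75
  z < -1.25
  z < -0.75
  z < -0.25
  z < 0.25
  z < 0.75
  z < 1.25
  z < 1.75
Highest qualifying boundary gives stanine = 1

1


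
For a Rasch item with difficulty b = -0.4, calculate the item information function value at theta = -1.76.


P = 1/(1+exp(-(-1.76--0.4))) = 0.2042
I = P*(1-P) = 0.2042 * 0.7958
I = 0.1625

0.1625


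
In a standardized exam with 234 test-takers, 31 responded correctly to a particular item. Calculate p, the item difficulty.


Item difficulty p = number correct / total examinees
p = 31 / 234
p = 0.1325

0.1325


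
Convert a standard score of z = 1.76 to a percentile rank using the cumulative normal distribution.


CDF(z) = 0.5 * (1 + erf(z/sqrt(2)))
erf(1.2445) = 0.9216
CDF = 0.9608
Percentile rank = 0.9608 * 100 = 96.08

96.08


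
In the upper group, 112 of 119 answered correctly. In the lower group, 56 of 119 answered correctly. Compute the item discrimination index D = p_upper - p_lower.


p_upper = 112/119 = 0.9412
p_lower = 56/119 = 0.4706
D = 0.9412 - 0.4706 = 0.4706

0.4706


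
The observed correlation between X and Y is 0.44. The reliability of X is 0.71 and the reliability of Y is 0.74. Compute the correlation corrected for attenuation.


r_corrected = rxy / sqrt(rxx * ryy)
= 0.44 / sqrt(0.71 * 0.74)
= 0.44 / sqrt(0.5254)
= 0.44 / 0.724845
r_corrected = 0.607

0.607


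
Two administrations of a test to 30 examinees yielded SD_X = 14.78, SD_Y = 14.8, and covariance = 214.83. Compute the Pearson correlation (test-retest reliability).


r = cov(X,Y) / (SD_X * SD_Y)
r = 214.83 / (14.78 * 14.8)
r = 214.83 / 218.744
r = 0.9821

0.9821


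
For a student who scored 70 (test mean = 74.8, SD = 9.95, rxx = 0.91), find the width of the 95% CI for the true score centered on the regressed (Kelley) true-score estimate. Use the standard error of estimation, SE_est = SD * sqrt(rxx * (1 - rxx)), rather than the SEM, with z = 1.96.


True score estimate = 0.91*70 + 0.09*74.8 = 70.432
SE_est = SD * sqrt(rxx * (1 - rxx)) = 9.95 * sqrt(0.91 * 0.09) = 9.95 * sqrt(0.0819) = 2.847509
CI = T_est +/- z * SE_est, so width = 2 * z * SE_est = 2 * 1.96 * 2.847509
Width = 11.1622

11.1622


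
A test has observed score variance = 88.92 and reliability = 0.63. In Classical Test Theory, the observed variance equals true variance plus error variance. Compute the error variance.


var_true = rxx * var_obs = 0.63 * 88.92 = 56.0196
var_error = var_obs - var_true
var_error = 88.92 - 56.0196
var_error = 32.9004

32.9004


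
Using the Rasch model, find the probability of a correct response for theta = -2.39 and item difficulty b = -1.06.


theta - b = -2.39 - -1.06 = -1.33
exp(-(theta - b)) = exp(1.33) = 3.781
P = 1 / (1 + 3.781)
P = 0.2092

0.2092


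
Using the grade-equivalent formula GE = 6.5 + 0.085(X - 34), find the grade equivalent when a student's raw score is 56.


raw - median = 56 - 34 = 22
slope * diff = 0.085 * 22 = 1.87
GE = 6.5 + 1.87
GE = 8.37

8.37


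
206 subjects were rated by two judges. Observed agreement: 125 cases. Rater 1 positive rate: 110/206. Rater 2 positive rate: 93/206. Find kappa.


P_o = 125/206 = 0.606796
P_e = (110*93 + 96*113) / 42436 = 0.496701
kappa = (P_o - P_e) / (1 - P_e)
kappa = (0.606796 - 0.496701) / (1 - 0.496701)
kappa = 0.2187

0.2187


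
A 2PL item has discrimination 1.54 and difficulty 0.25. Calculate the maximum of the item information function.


For 2PL, max info at theta = b = 0.25
I_max = a^2 / 4 = 1.54^2 / 4
= 2.3716 / 4
I_max = 0.5929

0.5929


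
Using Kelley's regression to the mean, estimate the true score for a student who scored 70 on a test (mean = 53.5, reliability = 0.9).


T_est = rxx * X + (1 - rxx) * mean
T_est = 0.9 * 70 + 0.1 * 53.5
T_est = 63.0 + 5.35
T_est = 68.35

68.35


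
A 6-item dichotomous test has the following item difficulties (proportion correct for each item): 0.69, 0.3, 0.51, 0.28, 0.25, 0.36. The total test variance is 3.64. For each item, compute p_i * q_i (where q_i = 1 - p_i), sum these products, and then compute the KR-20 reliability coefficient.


For each item, compute p_i * q_i:
  Item 1: 0.69 * 0.31 = 0.2139
  Item 2: 0.3 * 0.7 = 0.21
  Item 3: 0.51 * 0.49 = 0.2499
  Item 4: 0.28 * 0.72 = 0.2016
  Item 5: 0.25 * 0.75 = 0.1875
  Item 6: 0.36 * 0.64 = 0.2304
Sum(p_i * q_i) = 0.2139 + 0.21 + 0.2499 + 0.2016 + 0.1875 + 0.2304 = 1.2933
KR-20 = (k/(k-1)) * (1 - Sum(p_i*q_i) / Var_total)
= (6/5) * (1 - 1.2933/3.64)
= 1.2 * 0.6447
KR-20 = 0.7736

0.7736


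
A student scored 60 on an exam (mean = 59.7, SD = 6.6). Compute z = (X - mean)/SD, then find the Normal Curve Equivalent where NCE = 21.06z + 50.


z = (X - mean) / SD = (60 - 59.7) / 6.6
z = 0.3 / 6.6
z = 0.0455
NCE = NCE = 21.06z + 50
Carry z at full precision (z = 0.3 / 6.6) into the conversion:
NCE = 21.06 * (0.3 / 6.6) + 50 = 6.318 / 6.6 + 50
NCE = 0.9573 + 50
NCE = 50.9573

50.9573


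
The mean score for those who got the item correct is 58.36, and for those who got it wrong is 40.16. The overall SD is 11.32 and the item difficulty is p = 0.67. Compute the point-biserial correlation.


q = 1 - p = 0.33
rpb = ((M1 - M0) / SD) * sqrt(p * q)
rpb = ((58.36 - 40.16) / 11.32) * sqrt(0.67 * 0.33)
rpb = 0.756

0.756


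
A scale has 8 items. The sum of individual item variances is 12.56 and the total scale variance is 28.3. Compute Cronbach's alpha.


alpha = (k/(k-1)) * (1 - sum(si^2)/s_total^2)
= (8/7) * (1 - 12.56/28.3)
alpha = 0.6356

0.6356


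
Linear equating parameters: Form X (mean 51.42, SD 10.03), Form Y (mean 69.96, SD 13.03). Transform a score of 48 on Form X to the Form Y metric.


slope = SD_Y / SD_X = 13.03 / 10.03 ~ 1.2991
intercept = mean_Y - slope * mean_X = 69.96 - (13.03 / 10.03) * 51.42 ~ 3.1601
Y = slope * X + intercept. To avoid rounding drift from the rounded slope/intercept, evaluate the equivalent form Y = mean_Y + SD_Y * (X - mean_X) / SD_X at full precision:
Y = 69.96 + 13.03 * (48 - 51.42) / 10.03
Y = 69.96 - 13.03 * 3.42 / 10.03
Y = 69.96 - 44.5626 / 10.03
Y = 69.96 - 4.4429
Y = 65.5171

65.5171


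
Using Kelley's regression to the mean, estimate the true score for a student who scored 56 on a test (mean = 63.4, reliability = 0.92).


T_est = rxx * X + (1 - rxx) * mean
T_est = 0.92 * 56 + 0.08 * 63.4
T_est = 51.52 + 5.072
T_est = 56.592

56.592


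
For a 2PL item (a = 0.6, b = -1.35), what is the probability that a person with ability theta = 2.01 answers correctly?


a*(theta - b) = 0.6 * (2.01 - -1.35) = 2.016
exp(-2.016) = 0.1332
P = 1 / (1 + 0.1332)
P = 0.8825

0.8825


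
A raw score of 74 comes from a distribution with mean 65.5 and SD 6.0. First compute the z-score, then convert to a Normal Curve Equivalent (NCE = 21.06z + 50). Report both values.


z = (X - mean) / SD = (74 - 65.5) / 6.0
z = 8.5 / 6.0
z = 1.4167
NCE = NCE = 21.06z + 50
Carry z at full precision (z = 8.5 / 6.0) into the conversion:
NCE = 21.06 * (8.5 / 6.0) + 50 = 179.01 / 6.0 + 50
NCE = 29.835 + 50
NCE = 79.835

79.835


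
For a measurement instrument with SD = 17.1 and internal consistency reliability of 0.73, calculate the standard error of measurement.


SEM = SD * sqrt(1 - rxx)
SEM = 17.1 * sqrt(1 - 0.73)
SEM = 17.1 * sqrt(0.27) = 17.1 * 0.519615
SEM = 8.8854

8.8854


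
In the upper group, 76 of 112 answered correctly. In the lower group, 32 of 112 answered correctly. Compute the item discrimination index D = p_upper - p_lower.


p_upper = 76/112 = 0.6786
p_lower = 32/112 = 0.2857
D = 0.6786 - 0.2857 = 0.3929

0.3929


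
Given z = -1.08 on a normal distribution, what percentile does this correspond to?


CDF(z) = 0.5 * (1 + erf(z/sqrt(2)))
erf(-0.7637) = -0.7199
CDF = 0.1401
Percentile rank = 0.1401 * 100 = 14.01

14.01


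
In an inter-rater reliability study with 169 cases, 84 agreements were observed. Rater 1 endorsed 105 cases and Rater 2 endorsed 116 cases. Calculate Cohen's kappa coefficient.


P_o = 84/169 = 0.497041
P_e = (105*116 + 64*53) / 28561 = 0.545219
kappa = (P_o - P_e) / (1 - P_e)
kappa = (0.497041 - 0.545219) / (1 - 0.545219)
kappa = -0.1059

-0.1059


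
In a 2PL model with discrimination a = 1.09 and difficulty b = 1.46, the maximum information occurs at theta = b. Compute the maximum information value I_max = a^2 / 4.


For 2PL, max info at theta = b = 1.46
I_max = a^2 / 4 = 1.09^2 / 4
= 1.1881 / 4
I_max = 0.297

0.297


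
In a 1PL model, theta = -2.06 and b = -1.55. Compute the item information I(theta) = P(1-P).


P = 1/(1+exp(-(-2.06--1.55))) = 0.3752
I = P*(1-P) = 0.3752 * 0.6248
I = 0.2344

0.2344


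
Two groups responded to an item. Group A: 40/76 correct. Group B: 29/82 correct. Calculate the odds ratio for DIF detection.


Odds_A = 40/36 = 1.1111
Odds_B = 29/53 = 0.5472
OR = Odds_A / Odds_B = 1.1111 / 0.5472
Exactly, OR = (40 * 53) / (36 * 29) = 2120 / 1044
OR = 2.0307

2.0307


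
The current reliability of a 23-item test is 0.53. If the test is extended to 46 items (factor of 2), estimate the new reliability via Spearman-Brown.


r_new = (n * rxx) / (1 + (n-1) * rxx)
r_new = (2 * 0.53) / (1 + 1 * 0.53)
r_new = 1.06 / 1.53
r_new = 0.6928

0.6928


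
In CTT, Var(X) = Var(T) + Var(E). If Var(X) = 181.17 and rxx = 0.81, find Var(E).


var_true = rxx * var_obs = 0.81 * 181.17 = 146.7477
var_error = var_obs - var_true
var_error = 181.17 - 146.7477
var_error = 34.4223

34.4223


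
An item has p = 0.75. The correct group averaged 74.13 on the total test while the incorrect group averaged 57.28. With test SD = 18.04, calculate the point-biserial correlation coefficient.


q = 1 - p = 0.25
rpb = ((M1 - M0) / SD) * sqrt(p * q)
rpb = ((74.13 - 57.28) / 18.04) * sqrt(0.75 * 0.25)
rpb = 0.4044

0.4044


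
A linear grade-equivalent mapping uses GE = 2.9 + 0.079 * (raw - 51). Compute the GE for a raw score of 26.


raw - median = 26 - 51 = -25
slope * diff = 0.079 * -25 = -1.975
GE = 2.9 + -1.975
GE = 0.925

0.925


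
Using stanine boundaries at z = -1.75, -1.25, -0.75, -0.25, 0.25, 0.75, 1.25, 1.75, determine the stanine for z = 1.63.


Stanine boundaries: [-1.75, -1.25, -0.75, -0.25, 0.25, 0.75, 1.25, 1.75]
z = 1.63
Check each boundary:
  z >= -1.75 -> could be stanine 2
  z >= -1.25 -> could be stanine 3
  z >= -0.75 -> could be stanine 4
  z >= -0.25 -> could be stanine 5
  z >= 0.25 -> could be stanine 6
  z >= 0.75 -> could be stanine 7
  z >= 1.25 -> could be stanine 8
  z < 1.75
Highest qualifying boundary gives stanine = 8

8


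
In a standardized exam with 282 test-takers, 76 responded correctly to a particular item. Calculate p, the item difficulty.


Item difficulty p = number correct / total examinees
p = 76 / 282
p = 0.2695

0.2695


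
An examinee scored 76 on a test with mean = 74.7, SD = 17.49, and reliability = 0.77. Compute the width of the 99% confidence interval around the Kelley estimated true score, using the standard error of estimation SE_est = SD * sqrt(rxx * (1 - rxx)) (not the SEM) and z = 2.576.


True score estimate = 0.77*76 + 0.23*74.7 = 75.701
SE_est = SD * sqrt(rxx * (1 - rxx)) = 17.49 * sqrt(0.77 * 0.23) = 17.49 * sqrt(0.1771) = 7.360361
CI = T_est +/- z * SE_est, so width = 2 * z * SE_est = 2 * 2.576 * 7.360361
Width = 37.9206

37.9206


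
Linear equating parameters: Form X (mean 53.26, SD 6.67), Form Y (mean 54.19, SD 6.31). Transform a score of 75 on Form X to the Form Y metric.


slope = SD_Y / SD_X = 6.31 / 6.67 ~ 0.946
intercept = mean_Y - slope * mean_X = 54.19 - (6.31 / 6.67) * 53.26 ~ 3.8046
Y = slope * X + intercept. To avoid rounding drift from the rounded slope/intercept, evaluate the equivalent form Y = mean_Y + SD_Y * (X - mean_X) / SD_X at full precision:
Y = 54.19 + 6.31 * (75 - 53.26) / 6.67
Y = 54.19 + 6.31 * 21.74 / 6.67
Y = 54.19 + 137.1794 / 6.67
Y = 54.19 + 20.5666
Y = 74.7566

74.7566


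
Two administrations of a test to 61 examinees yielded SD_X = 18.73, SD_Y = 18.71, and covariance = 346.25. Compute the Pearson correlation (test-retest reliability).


r = cov(X,Y) / (SD_X * SD_Y)
r = 346.25 / (18.73 * 18.71)
r = 346.25 / 350.4383
r = 0.988

0.988


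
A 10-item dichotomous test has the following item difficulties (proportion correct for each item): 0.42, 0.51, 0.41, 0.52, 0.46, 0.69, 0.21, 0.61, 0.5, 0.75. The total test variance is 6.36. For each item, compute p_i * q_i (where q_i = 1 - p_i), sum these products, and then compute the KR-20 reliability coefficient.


For each item, compute p_i * q_i:
  Item 1: 0.42 * 0.58 = 0.2436
  Item 2: 0.51 * 0.49 = 0.2499
  Item 3: 0.41 * 0.59 = 0.2419
  Item 4: 0.52 * 0.48 = 0.2496
  Item 5: 0.46 * 0.54 = 0.2484
  Item 6: 0.69 * 0.31 = 0.2139
  Item 7: 0.21 * 0.79 = 0.1659
  Item 8: 0.61 * 0.39 = 0.2379
  Item 9: 0.5 * 0.5 = 0.25
  Item 10: 0.75 * 0.25 = 0.1875
Sum(p_i * q_i) = 0.2436 + 0.2499 + 0.2419 + 0.2496 + 0.2484 + 0.2139 + 0.1659 + 0.2379 + 0.25 + 0.1875 = 2.2886
KR-20 = (k/(k-1)) * (1 - Sum(p_i*q_i) / Var_total)
= (10/9) * (1 - 2.2886/6.36)
= 1.1111 * 0.6402
KR-20 = 0.7113

0.7113


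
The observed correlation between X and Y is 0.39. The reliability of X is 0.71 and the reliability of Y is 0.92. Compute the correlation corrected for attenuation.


r_corrected = rxy / sqrt(rxx * ryy)
= 0.39 / sqrt(0.71 * 0.92)
= 0.39 / sqrt(0.6532)
= 0.39 / 0.808208
r_corrected = 0.4825

0.4825


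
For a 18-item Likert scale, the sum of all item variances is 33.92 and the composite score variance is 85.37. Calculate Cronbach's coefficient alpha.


alpha = (k/(k-1)) * (1 - sum(si^2)/s_total^2)
= (18/17) * (1 - 33.92/85.37)
alpha = 0.6381

0.6381


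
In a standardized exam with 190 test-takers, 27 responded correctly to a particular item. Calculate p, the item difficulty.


Item difficulty p = number correct / total examinees
p = 27 / 190
p = 0.1421

0.1421


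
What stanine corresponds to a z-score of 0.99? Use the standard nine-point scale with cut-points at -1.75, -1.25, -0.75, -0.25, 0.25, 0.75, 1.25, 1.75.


Stanine boundaries: [-1.75, -1.25, -0.75, -0.25, 0.25, 0.75, 1.25, 1.75]
z = 0.99
Check each boundary:
  z >= -1.75 -> could be stanine 2
  z >= -1.25 -> could be stanine 3
  z >= -0.75 -> could be stanine 4
  z >= -0.25 -> could be stanine 5
  z >= 0.25 -> could be stanine 6
  z >= 0.75 -> could be stanine 7
  z < 1.25
  z < 1.75
Highest qualifying boundary gives stanine = 7

7


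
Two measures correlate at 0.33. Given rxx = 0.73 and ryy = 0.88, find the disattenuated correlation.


r_corrected = rxy / sqrt(rxx * ryy)
= 0.33 / sqrt(0.73 * 0.88)
= 0.33 / sqrt(0.6424)
= 0.33 / 0.801499
r_corrected = 0.4117

0.4117


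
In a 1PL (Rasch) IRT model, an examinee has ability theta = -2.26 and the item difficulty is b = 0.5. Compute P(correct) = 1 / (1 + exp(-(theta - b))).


theta - b = -2.26 - 0.5 = -2.76
exp(-(theta - b)) = exp(2.76) = 15.7998
P = 1 / (1 + 15.7998)
P = 0.0595

0.0595


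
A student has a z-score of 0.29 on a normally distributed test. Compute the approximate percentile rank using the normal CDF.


CDF(z) = 0.5 * (1 + erf(z/sqrt(2)))
erf(0.2051) = 0.2282
CDF = 0.6141
Percentile rank = 0.6141 * 100 = 61.41

61.41


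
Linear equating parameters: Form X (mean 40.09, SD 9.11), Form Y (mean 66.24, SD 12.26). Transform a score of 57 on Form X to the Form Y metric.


slope = SD_Y / SD_X = 12.26 / 9.11 ~ 1.3458
intercept = mean_Y - slope * mean_X = 66.24 - (12.26 / 9.11) * 40.09 ~ 12.2879
Y = slope * X + intercept. To avoid rounding drift from the rounded slope/intercept, evaluate the equivalent form Y = mean_Y + SD_Y * (X - mean_X) / SD_X at full precision:
Y = 66.24 + 12.26 * (57 - 40.09) / 9.11
Y = 66.24 + 12.26 * 16.91 / 9.11
Y = 66.24 + 207.3166 / 9.11
Y = 66.24 + 22.757
Y = 88.997

88.997


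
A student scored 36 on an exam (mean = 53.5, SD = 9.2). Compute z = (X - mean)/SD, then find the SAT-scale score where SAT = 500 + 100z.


z = (X - mean) / SD = (36 - 53.5) / 9.2
z = -17.5 / 9.2
z = -1.9022
SAT-scale = SAT = 500 + 100z
Carry z at full precision (z = -17.5 / 9.2) into the conversion:
SAT-scale = 500 + 100 * (-17.5 / 9.2) = 500 + -1750 / 9.2
SAT-scale = 500 + -190.2174
SAT-scale = 309.7826

309.7826


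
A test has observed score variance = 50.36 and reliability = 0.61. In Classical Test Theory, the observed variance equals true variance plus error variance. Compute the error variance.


var_true = rxx * var_obs = 0.61 * 50.36 = 30.7196
var_error = var_obs - var_true
var_error = 50.36 - 30.7196
var_error = 19.6404

19.6404


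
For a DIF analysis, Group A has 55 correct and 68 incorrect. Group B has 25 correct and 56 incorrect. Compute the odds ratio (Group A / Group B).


Odds_A = 55/68 = 0.8088
Odds_B = 25/56 = 0.4464
OR = Odds_A / Odds_B = 0.8088 / 0.4464
Exactly, OR = (55 * 56) / (68 * 25) = 3080 / 1700
OR = 1.8118

1.8118


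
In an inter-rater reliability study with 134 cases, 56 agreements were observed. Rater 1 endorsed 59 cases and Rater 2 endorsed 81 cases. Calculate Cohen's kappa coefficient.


P_o = 56/134 = 0.41791
P_e = (59*81 + 75*53) / 17956 = 0.487525
kappa = (P_o - P_e) / (1 - P_e)
kappa = (0.41791 - 0.487525) / (1 - 0.487525)
kappa = -0.1358

-0.1358


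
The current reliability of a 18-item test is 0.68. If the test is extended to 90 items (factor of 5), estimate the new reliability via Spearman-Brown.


r_new = (n * rxx) / (1 + (n-1) * rxx)
r_new = (5 * 0.68) / (1 + 4 * 0.68)
r_new = 3.4 / 3.72
r_new = 0.914

0.914


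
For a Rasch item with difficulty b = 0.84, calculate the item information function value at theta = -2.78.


P = 1/(1+exp(-(-2.78-0.84))) = 0.0261
I = P*(1-P) = 0.0261 * 0.9739
I = 0.0254

0.0254


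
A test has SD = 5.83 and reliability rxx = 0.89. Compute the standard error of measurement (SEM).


SEM = SD * sqrt(1 - rxx)
SEM = 5.83 * sqrt(1 - 0.89)
SEM = 5.83 * sqrt(0.11) = 5.83 * 0.331662
SEM = 1.9336

1.9336


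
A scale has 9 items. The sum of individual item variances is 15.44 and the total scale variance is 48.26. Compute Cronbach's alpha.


alpha = (k/(k-1)) * (1 - sum(si^2)/s_total^2)
= (9/8) * (1 - 15.44/48.26)
alpha = 0.7651

0.7651


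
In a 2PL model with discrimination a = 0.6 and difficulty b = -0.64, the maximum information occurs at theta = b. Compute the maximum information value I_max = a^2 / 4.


For 2PL, max info at theta = b = -0.64
I_max = a^2 / 4 = 0.6^2 / 4
= 0.36 / 4
I_max = 0.09

0.09


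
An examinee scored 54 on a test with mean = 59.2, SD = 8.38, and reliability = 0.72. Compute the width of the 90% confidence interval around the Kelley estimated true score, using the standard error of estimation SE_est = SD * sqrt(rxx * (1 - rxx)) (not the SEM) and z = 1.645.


True score estimate = 0.72*54 + 0.28*59.2 = 55.456
SE_est = SD * sqrt(rxx * (1 - rxx)) = 8.38 * sqrt(0.72 * 0.28) = 8.38 * sqrt(0.2016) = 3.762611
CI = T_est +/- z * SE_est, so width = 2 * z * SE_est = 2 * 1.645 * 3.762611
Width = 12.379

12.379


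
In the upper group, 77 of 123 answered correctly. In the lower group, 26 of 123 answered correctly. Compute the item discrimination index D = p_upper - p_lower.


p_upper = 77/123 = 0.626
p_lower = 26/123 = 0.2114
D = 0.626 - 0.2114 = 0.4146

0.4146


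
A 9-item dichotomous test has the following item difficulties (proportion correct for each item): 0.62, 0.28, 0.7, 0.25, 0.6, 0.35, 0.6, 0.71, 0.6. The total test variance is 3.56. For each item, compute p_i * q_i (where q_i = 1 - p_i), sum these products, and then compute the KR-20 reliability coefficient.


For each item, compute p_i * q_i:
  Item 1: 0.62 * 0.38 = 0.2356
  Item 2: 0.28 * 0.72 = 0.2016
  Item 3: 0.7 * 0.3 = 0.21
  Item 4: 0.25 * 0.75 = 0.1875
  Item 5: 0.6 * 0.4 = 0.24
  Item 6: 0.35 * 0.65 = 0.2275
  Item 7: 0.6 * 0.4 = 0.24
  Item 8: 0.71 * 0.29 = 0.2059
  Item 9: 0.6 * 0.4 = 0.24
Sum(p_i * q_i) = 0.2356 + 0.2016 + 0.21 + 0.1875 + 0.24 + 0.2275 + 0.24 + 0.2059 + 0.24 = 1.9881
KR-20 = (k/(k-1)) * (1 - Sum(p_i*q_i) / Var_total)
= (9/8) * (1 - 1.9881/3.56)
= 1.125 * 0.4415
KR-20 = 0.4967

0.4967


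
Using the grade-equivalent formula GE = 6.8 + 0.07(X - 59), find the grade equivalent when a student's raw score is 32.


raw - median = 32 - 59 = -27
slope * diff = 0.07 * -27 = -1.89
GE = 6.8 + -1.89
GE = 4.91

4.91


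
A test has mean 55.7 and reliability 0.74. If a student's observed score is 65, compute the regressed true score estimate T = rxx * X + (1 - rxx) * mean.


T_est = rxx * X + (1 - rxx) * mean
T_est = 0.74 * 65 + 0.26 * 55.7
T_est = 48.1 + 14.482
T_est = 62.582

62.582


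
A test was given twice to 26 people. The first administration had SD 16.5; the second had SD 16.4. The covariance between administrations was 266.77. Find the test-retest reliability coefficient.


r = cov(X,Y) / (SD_X * SD_Y)
r = 266.77 / (16.5 * 16.4)
r = 266.77 / 270.6
r = 0.9858

0.9858


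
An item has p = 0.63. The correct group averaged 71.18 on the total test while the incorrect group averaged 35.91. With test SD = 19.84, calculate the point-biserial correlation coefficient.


q = 1 - p = 0.37
rpb = ((M1 - M0) / SD) * sqrt(p * q)
rpb = ((71.18 - 35.91) / 19.84) * sqrt(0.63 * 0.37)
rpb = 0.8583

0.8583


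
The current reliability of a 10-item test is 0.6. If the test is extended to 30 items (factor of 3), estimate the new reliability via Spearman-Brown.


r_new = (n * rxx) / (1 + (n-1) * rxx)
r_new = (3 * 0.6) / (1 + 2 * 0.6)
r_new = 1.8 / 2.2
r_new = 0.8182

0.8182


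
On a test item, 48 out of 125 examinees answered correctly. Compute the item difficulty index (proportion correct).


Item difficulty p = number correct / total examinees
p = 48 / 125
p = 0.384

0.384


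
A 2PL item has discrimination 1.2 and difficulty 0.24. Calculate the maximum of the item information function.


For 2PL, max info at theta = b = 0.24
I_max = a^2 / 4 = 1.2^2 / 4
= 1.44 / 4
I_max = 0.36

0.36


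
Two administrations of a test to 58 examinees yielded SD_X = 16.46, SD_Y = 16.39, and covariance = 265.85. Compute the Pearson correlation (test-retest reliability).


r = cov(X,Y) / (SD_X * SD_Y)
r = 265.85 / (16.46 * 16.39)
r = 265.85 / 269.7794
r = 0.9854

0.9854


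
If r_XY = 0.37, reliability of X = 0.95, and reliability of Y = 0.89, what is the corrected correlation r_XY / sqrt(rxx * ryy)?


r_corrected = rxy / sqrt(rxx * ryy)
= 0.37 / sqrt(0.95 * 0.89)
= 0.37 / sqrt(0.8455)
= 0.37 / 0.919511
r_corrected = 0.4024

0.4024


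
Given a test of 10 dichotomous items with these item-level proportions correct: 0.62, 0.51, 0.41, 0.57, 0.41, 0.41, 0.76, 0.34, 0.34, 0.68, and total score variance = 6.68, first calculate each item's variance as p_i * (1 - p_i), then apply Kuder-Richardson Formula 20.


For each item, compute p_i * q_i:
  Item 1: 0.62 * 0.38 = 0.2356
  Item 2: 0.51 * 0.49 = 0.2499
  Item 3: 0.41 * 0.59 = 0.2419
  Item 4: 0.57 * 0.43 = 0.2451
  Item 5: 0.41 * 0.59 = 0.2419
  Item 6: 0.41 * 0.59 = 0.2419
  Item 7: 0.76 * 0.24 = 0.1824
  Item 8: 0.34 * 0.66 = 0.2244
  Item 9: 0.34 * 0.66 = 0.2244
  Item 10: 0.68 * 0.32 = 0.2176
Sum(p_i * q_i) = 0.2356 + 0.2499 + 0.2419 + 0.2451 + 0.2419 + 0.2419 + 0.1824 + 0.2244 + 0.2244 + 0.2176 = 2.3051
KR-20 = (k/(k-1)) * (1 - Sum(p_i*q_i) / Var_total)
= (10/9) * (1 - 2.3051/6.68)
= 1.1111 * 0.6549
KR-20 = 0.7277

0.7277


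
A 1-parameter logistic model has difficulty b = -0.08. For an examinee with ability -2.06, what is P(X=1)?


theta - b = -2.06 - -0.08 = -1.98
exp(-(theta - b)) = exp(1.98) = 7.2427
P = 1 / (1 + 7.2427)
P = 0.1213

0.1213


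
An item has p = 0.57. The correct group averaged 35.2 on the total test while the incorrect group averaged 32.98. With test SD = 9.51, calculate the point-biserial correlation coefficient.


q = 1 - p = 0.43
rpb = ((M1 - M0) / SD) * sqrt(p * q)
rpb = ((35.2 - 32.98) / 9.51) * sqrt(0.57 * 0.43)
rpb = 0.1156

0.1156


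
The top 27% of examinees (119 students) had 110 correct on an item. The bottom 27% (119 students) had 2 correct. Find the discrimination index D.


p_upper = 110/119 = 0.9244
p_lower = 2/119 = 0.0168
D = 0.9244 - 0.0168 = 0.9076

0.9076


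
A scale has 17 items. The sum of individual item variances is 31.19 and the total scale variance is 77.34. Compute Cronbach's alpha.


alpha = (k/(k-1)) * (1 - sum(si^2)/s_total^2)
= (17/16) * (1 - 31.19/77.34)
alpha = 0.634

0.634


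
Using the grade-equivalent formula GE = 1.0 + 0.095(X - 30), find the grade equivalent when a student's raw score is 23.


raw - median = 23 - 30 = -7
slope * diff = 0.095 * -7 = -0.665
GE = 1.0 + -0.665
GE = 0.335

0.335


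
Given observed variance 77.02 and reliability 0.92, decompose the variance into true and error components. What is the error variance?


var_true = rxx * var_obs = 0.92 * 77.02 = 70.8584
var_error = var_obs - var_true
var_error = 77.02 - 70.8584
var_error = 6.1616

6.1616


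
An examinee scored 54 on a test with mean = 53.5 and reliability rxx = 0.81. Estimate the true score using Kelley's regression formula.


T_est = rxx * X + (1 - rxx) * mean
T_est = 0.81 * 54 + 0.19 * 53.5
T_est = 43.74 + 10.165
T_est = 53.905

53.905


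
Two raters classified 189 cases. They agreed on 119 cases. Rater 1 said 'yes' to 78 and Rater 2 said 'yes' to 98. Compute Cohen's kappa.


P_o = 119/189 = 0.62963
P_e = (78*98 + 111*91) / 35721 = 0.496767
kappa = (P_o - P_e) / (1 - P_e)
kappa = (0.62963 - 0.496767) / (1 - 0.496767)
kappa = 0.264

0.264


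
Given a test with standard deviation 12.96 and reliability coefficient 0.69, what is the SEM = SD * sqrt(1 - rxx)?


SEM = SD * sqrt(1 - rxx)
SEM = 12.96 * sqrt(1 - 0.69)
SEM = 12.96 * sqrt(0.31) = 12.96 * 0.556776
SEM = 7.2158

7.2158


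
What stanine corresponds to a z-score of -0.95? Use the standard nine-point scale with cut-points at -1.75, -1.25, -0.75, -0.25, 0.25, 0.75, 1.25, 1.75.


Stanine boundaries: [-1.75, -1.25, -0.75, -0.25, 0.25, 0.75, 1.25, 1.75]
z = -0.95
Check each boundary:
  z >= -1.75 -> could be stanine 2
  z >= -1.25 -> could be stanine 3
  z < -0.75
  z < -0.25
  z < 0.25
  z < 0.75
  z < 1.25
  z < 1.75
Highest qualifying boundary gives stanine = 3

3


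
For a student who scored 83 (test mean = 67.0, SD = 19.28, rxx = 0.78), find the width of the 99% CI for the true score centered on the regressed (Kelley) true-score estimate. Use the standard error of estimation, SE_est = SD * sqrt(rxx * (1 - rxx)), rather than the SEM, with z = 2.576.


True score estimate = 0.78*83 + 0.22*67.0 = 79.48
SE_est = SD * sqrt(rxx * (1 - rxx)) = 19.28 * sqrt(0.78 * 0.22) = 19.28 * sqrt(0.1716) = 7.986669
CI = T_est +/- z * SE_est, so width = 2 * z * SE_est = 2 * 2.576 * 7.986669
Width = 41.1473

41.1473


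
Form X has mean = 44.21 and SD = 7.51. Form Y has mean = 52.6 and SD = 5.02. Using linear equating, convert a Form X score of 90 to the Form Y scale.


slope = SD_Y / SD_X = 5.02 / 7.51 ~ 0.6684
intercept = mean_Y - slope * mean_X = 52.6 - (5.02 / 7.51) * 44.21 ~ 23.0482
Y = slope * X + intercept. To avoid rounding drift from the rounded slope/intercept, evaluate the equivalent form Y = mean_Y + SD_Y * (X - mean_X) / SD_X at full precision:
Y = 52.6 + 5.02 * (90 - 44.21) / 7.51
Y = 52.6 + 5.02 * 45.79 / 7.51
Y = 52.6 + 229.8658 / 7.51
Y = 52.6 + 30.608
Y = 83.208

83.208


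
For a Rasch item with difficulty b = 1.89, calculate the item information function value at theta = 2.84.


P = 1/(1+exp(-(2.84-1.89))) = 0.7211
I = P*(1-P) = 0.7211 * 0.2789
I = 0.2011

0.2011


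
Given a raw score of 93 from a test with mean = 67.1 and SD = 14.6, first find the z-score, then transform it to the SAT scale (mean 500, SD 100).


z = (X - mean) / SD = (93 - 67.1) / 14.6
z = 25.9 / 14.6
z = 1.774
SAT-scale = SAT = 500 + 100z
Carry z at full precision (z = 25.9 / 14.6) into the conversion:
SAT-scale = 500 + 100 * (25.9 / 14.6) = 500 + 2590 / 14.6
SAT-scale = 500 + 177.3973
SAT-scale = 677.3973

677.3973


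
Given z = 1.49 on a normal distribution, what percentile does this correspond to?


CDF(z) = 0.5 * (1 + erf(z/sqrt(2)))
erf(1.0536) = 0.8638
CDF = 0.9319
Percentile rank = 0.9319 * 100 = 93.19

93.19


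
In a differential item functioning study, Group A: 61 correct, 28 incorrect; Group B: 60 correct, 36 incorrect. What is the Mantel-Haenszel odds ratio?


Odds_A = 61/28 = 2.1786
Odds_B = 60/36 = 1.6667
OR = Odds_A / Odds_B = 2.1786 / 1.6667
Exactly, OR = (61 * 36) / (28 * 60) = 2196 / 1680
OR = 1.3071

1.3071


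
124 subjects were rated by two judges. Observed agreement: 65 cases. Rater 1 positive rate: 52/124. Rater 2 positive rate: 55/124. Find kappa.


P_o = 65/124 = 0.524194
P_e = (52*55 + 72*69) / 15376 = 0.509105
kappa = (P_o - P_e) / (1 - P_e)
kappa = (0.524194 - 0.509105) / (1 - 0.509105)
kappa = 0.0307

0.0307


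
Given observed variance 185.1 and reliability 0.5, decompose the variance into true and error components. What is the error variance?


var_true = rxx * var_obs = 0.5 * 185.1 = 92.55
var_error = var_obs - var_true
var_error = 185.1 - 92.55
var_error = 92.55

92.55


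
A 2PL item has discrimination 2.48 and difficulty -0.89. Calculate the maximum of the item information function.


For 2PL, max info at theta = b = -0.89
I_max = a^2 / 4 = 2.48^2 / 4
= 6.1504 / 4
I_max = 1.5376

1.5376


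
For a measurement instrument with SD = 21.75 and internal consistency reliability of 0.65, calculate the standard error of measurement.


SEM = SD * sqrt(1 - rxx)
SEM = 21.75 * sqrt(1 - 0.65)
SEM = 21.75 * sqrt(0.35) = 21.75 * 0.591608
SEM = 12.8675

12.8675


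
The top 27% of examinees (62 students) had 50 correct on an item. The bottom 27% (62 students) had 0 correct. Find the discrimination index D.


p_upper = 50/62 = 0.8065
p_lower = 0/62 = 0.0
D = 0.8065 - 0.0 = 0.8065

0.8065


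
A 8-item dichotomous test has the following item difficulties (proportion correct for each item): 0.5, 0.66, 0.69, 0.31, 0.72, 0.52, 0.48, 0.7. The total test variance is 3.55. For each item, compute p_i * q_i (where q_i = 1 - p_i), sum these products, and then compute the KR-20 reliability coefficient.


For each item, compute p_i * q_i:
  Item 1: 0.5 * 0.5 = 0.25
  Item 2: 0.66 * 0.34 = 0.2244
  Item 3: 0.69 * 0.31 = 0.2139
  Item 4: 0.31 * 0.69 = 0.2139
  Item 5: 0.72 * 0.28 = 0.2016
  Item 6: 0.52 * 0.48 = 0.2496
  Item 7: 0.48 * 0.52 = 0.2496
  Item 8: 0.7 * 0.3 = 0.21
Sum(p_i * q_i) = 0.25 + 0.2244 + 0.2139 + 0.2139 + 0.2016 + 0.2496 + 0.2496 + 0.21 = 1.813
KR-20 = (k/(k-1)) * (1 - Sum(p_i*q_i) / Var_total)
= (8/7) * (1 - 1.813/3.55)
= 1.1429 * 0.4893
KR-20 = 0.5592

0.5592


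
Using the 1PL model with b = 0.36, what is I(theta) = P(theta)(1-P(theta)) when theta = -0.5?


P = 1/(1+exp(-(-0.5-0.36))) = 0.2973
I = P*(1-P) = 0.2973 * 0.7027
I = 0.2089

0.2089


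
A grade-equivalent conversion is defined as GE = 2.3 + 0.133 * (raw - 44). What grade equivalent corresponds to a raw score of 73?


raw - median = 73 - 44 = 29
slope * diff = 0.133 * 29 = 3.857
GE = 2.3 + 3.857
GE = 6.157

6.157


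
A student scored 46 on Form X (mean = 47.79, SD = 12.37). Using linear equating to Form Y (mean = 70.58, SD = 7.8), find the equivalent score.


slope = SD_Y / SD_X = 7.8 / 12.37 ~ 0.6306
intercept = mean_Y - slope * mean_X = 70.58 - (7.8 / 12.37) * 47.79 ~ 40.4456
Y = slope * X + intercept. To avoid rounding drift from the rounded slope/intercept, evaluate the equivalent form Y = mean_Y + SD_Y * (X - mean_X) / SD_X at full precision:
Y = 70.58 + 7.8 * (46 - 47.79) / 12.37
Y = 70.58 - 7.8 * 1.79 / 12.37
Y = 70.58 - 13.962 / 12.37
Y = 70.58 - 1.1287
Y = 69.4513

69.4513


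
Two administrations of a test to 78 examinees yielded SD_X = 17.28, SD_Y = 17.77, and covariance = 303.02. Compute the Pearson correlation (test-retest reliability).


r = cov(X,Y) / (SD_X * SD_Y)
r = 303.02 / (17.28 * 17.77)
r = 303.02 / 307.0656
r = 0.9868

0.9868


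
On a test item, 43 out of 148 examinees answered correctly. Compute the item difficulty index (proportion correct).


Item difficulty p = number correct / total examinees
p = 43 / 148
p = 0.2905

0.2905


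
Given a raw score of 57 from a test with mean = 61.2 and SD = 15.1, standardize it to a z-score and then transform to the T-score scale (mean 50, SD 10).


z = (X - mean) / SD = (57 - 61.2) / 15.1
z = -4.2 / 15.1
z = -0.2781
T-score = T = 50 + 10z
Carry z at full precision (z = -4.2 / 15.1) into the conversion:
T-score = 50 + 10 * (-4.2 / 15.1) = 50 + -42 / 15.1
T-score = 50 + -2.7815
T-score = 47.2185

47.2185


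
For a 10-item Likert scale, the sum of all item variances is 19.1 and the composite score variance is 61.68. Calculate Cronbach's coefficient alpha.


alpha = (k/(k-1)) * (1 - sum(si^2)/s_total^2)
= (10/9) * (1 - 19.1/61.68)
alpha = 0.767

0.767


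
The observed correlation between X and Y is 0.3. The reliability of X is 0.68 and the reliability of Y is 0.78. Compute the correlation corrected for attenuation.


r_corrected = rxy / sqrt(rxx * ryy)
= 0.3 / sqrt(0.68 * 0.78)
= 0.3 / sqrt(0.5304)
= 0.3 / 0.728286
r_corrected = 0.4119

0.4119


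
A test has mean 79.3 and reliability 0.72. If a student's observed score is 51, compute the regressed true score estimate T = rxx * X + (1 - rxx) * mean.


T_est = rxx * X + (1 - rxx) * mean
T_est = 0.72 * 51 + 0.28 * 79.3
T_est = 36.72 + 22.204
T_est = 58.924

58.924


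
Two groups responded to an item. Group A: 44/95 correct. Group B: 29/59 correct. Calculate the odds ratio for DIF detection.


Odds_A = 44/51 = 0.8627
Odds_B = 29/30 = 0.9667
OR = Odds_A / Odds_B = 0.8627 / 0.9667
Exactly, OR = (44 * 30) / (51 * 29) = 1320 / 1479
OR = 0.8925

0.8925


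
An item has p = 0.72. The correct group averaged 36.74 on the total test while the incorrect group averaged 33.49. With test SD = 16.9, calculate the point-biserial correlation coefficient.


q = 1 - p = 0.28
rpb = ((M1 - M0) / SD) * sqrt(p * q)
rpb = ((36.74 - 33.49) / 16.9) * sqrt(0.72 * 0.28)
rpb = 0.0863

0.0863


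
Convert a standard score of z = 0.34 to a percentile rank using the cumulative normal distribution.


CDF(z) = 0.5 * (1 + erf(z/sqrt(2)))
erf(0.2404) = 0.2661
CDF = 0.6331
Percentile rank = 0.6331 * 100 = 63.31

63.31


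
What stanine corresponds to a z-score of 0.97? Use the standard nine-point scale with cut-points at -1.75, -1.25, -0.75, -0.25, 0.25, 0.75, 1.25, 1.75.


Stanine boundaries: [-1.75, -1.25, -0.75, -0.25, 0.25, 0.75, 1.25, 1.75]
z = 0.97
Check each boundary:
  z >= -1.75 -> could be stanine 2
  z >= -1.25 -> could be stanine 3
  z >= -0.75 -> could be stanine 4
  z >= -0.25 -> could be stanine 5
  z >= 0.25 -> could be stanine 6
  z >= 0.75 -> could be stanine 7
  z < 1.25
  z < 1.75
Highest qualifying boundary gives stanine = 7

7


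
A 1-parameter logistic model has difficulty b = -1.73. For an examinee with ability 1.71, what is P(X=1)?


theta - b = 1.71 - -1.73 = 3.44
exp(-(theta - b)) = exp(-3.44) = 0.0321
P = 1 / (1 + 0.0321)
P = 0.9689

0.9689


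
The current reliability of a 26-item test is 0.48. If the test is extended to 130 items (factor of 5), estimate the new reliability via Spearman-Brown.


r_new = (n * rxx) / (1 + (n-1) * rxx)
r_new = (5 * 0.48) / (1 + 4 * 0.48)
r_new = 2.4 / 2.92
r_new = 0.8219

0.8219


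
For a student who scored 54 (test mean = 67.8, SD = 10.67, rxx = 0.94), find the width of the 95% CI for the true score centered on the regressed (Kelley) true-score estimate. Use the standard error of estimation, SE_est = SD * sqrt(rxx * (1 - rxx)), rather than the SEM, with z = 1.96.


True score estimate = 0.94*54 + 0.06*67.8 = 54.828
SE_est = SD * sqrt(rxx * (1 - rxx)) = 10.67 * sqrt(0.94 * 0.06) = 10.67 * sqrt(0.0564) = 2.533985
CI = T_est +/- z * SE_est, so width = 2 * z * SE_est = 2 * 1.96 * 2.533985
Width = 9.9332

9.9332


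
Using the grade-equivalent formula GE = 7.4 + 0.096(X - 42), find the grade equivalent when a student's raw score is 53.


raw - median = 53 - 42 = 11
slope * diff = 0.096 * 11 = 1.056
GE = 7.4 + 1.056
GE = 8.456

8.456


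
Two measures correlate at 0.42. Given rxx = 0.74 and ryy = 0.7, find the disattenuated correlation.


r_corrected = rxy / sqrt(rxx * ryy)
= 0.42 / sqrt(0.74 * 0.7)
= 0.42 / sqrt(0.518)
= 0.42 / 0.719722
r_corrected = 0.5836

0.5836


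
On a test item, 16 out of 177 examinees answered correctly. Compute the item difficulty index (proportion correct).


Item difficulty p = number correct / total examinees
p = 16 / 177
p = 0.0904

0.0904


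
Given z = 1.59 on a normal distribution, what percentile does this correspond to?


CDF(z) = 0.5 * (1 + erf(z/sqrt(2)))
erf(1.1243) = 0.8882
CDF = 0.9441
Percentile rank = 0.9441 * 100 = 94.41

94.41


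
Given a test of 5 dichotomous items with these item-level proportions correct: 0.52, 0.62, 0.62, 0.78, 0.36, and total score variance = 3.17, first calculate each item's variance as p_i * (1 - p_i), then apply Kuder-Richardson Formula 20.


For each item, compute p_i * q_i:
  Item 1: 0.52 * 0.48 = 0.2496
  Item 2: 0.62 * 0.38 = 0.2356
  Item 3: 0.62 * 0.38 = 0.2356
  Item 4: 0.78 * 0.22 = 0.1716
  Item 5: 0.36 * 0.64 = 0.2304
Sum(p_i * q_i) = 0.2496 + 0.2356 + 0.2356 + 0.1716 + 0.2304 = 1.1228
KR-20 = (k/(k-1)) * (1 - Sum(p_i*q_i) / Var_total)
= (5/4) * (1 - 1.1228/3.17)
= 1.25 * 0.6458
KR-20 = 0.8073

0.8073


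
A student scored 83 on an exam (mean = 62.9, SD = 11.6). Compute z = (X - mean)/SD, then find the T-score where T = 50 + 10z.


z = (X - mean) / SD = (83 - 62.9) / 11.6
z = 20.1 / 11.6
z = 1.7328
T-score = T = 50 + 10z
Carry z at full precision (z = 20.1 / 11.6) into the conversion:
T-score = 50 + 10 * (20.1 / 11.6) = 50 + 201 / 11.6
T-score = 50 + 17.3276
T-score = 67.3276

67.3276


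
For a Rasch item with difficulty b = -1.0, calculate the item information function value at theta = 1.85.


P = 1/(1+exp(-(1.85--1.0))) = 0.9453
I = P*(1-P) = 0.9453 * 0.0547
I = 0.0517

0.0517


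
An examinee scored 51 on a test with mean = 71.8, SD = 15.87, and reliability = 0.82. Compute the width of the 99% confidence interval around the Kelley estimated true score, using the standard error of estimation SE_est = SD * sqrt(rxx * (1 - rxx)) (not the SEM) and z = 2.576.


True score estimate = 0.82*51 + 0.18*71.8 = 54.744
SE_est = SD * sqrt(rxx * (1 - rxx)) = 15.87 * sqrt(0.82 * 0.18) = 15.87 * sqrt(0.1476) = 6.097055
CI = T_est +/- z * SE_est, so width = 2 * z * SE_est = 2 * 2.576 * 6.097055
Width = 31.412

31.412
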